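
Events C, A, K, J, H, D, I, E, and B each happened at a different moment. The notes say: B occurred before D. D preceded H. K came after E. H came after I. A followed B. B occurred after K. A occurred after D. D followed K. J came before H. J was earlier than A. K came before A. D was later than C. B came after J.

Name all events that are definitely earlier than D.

B, C, E, J, K

Directly stated before D: B, C, and K.
E reaches D via E → K → D.
J reaches D via J → B → D.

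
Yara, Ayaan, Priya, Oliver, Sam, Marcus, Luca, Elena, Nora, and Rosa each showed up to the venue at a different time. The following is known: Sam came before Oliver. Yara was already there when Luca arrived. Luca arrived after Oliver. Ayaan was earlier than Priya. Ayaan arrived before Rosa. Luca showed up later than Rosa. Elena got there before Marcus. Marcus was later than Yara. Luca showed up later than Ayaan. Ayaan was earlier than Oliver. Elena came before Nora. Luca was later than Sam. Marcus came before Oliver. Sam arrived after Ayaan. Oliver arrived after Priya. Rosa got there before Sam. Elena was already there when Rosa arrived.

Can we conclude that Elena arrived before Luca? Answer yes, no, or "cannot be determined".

yes

Chain the constraints: Elena → Rosa → Luca. Each link is directly stated, so Elena comes before Luca.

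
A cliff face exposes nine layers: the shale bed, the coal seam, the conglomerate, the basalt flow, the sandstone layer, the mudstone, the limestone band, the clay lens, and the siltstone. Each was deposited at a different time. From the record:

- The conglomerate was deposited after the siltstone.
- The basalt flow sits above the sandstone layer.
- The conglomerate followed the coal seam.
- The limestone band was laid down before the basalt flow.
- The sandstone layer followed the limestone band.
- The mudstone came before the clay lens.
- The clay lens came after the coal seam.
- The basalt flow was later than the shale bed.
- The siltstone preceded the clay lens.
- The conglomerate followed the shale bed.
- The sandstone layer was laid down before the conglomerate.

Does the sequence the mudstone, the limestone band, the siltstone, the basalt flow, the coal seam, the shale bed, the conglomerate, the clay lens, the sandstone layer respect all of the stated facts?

The constraints require the sandstone layer before the basalt flow, but in the proposed sequence the basalt flow appears ahead of the sandstone layer. That one violation is enough.

no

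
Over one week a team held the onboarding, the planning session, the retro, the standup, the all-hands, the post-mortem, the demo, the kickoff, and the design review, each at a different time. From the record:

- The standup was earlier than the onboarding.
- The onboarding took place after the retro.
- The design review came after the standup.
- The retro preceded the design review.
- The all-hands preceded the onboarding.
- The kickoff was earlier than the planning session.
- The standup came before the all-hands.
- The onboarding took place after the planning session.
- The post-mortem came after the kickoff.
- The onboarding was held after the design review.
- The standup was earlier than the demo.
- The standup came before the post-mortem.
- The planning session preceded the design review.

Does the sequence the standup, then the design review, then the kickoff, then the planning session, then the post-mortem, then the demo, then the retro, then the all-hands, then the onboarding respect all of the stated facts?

The constraints require the retro before the design review, but in the proposed sequence the design review appears ahead of the retro. That one violation is enough.

no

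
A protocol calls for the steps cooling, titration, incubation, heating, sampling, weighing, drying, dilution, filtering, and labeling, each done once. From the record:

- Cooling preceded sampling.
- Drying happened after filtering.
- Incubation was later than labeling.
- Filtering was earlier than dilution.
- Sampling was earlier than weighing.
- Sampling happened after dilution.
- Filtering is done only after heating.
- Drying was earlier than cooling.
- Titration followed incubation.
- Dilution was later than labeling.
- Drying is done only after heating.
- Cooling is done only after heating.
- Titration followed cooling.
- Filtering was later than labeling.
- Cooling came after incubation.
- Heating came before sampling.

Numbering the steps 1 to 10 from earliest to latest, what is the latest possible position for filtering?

Filtering must come before cooling, dilution, drying, sampling, titration, and weighing — 6 steps forced after it.
Everything else can be placed before filtering in some valid order, so filtering can sit as late as position 10 − 6 = 4.

4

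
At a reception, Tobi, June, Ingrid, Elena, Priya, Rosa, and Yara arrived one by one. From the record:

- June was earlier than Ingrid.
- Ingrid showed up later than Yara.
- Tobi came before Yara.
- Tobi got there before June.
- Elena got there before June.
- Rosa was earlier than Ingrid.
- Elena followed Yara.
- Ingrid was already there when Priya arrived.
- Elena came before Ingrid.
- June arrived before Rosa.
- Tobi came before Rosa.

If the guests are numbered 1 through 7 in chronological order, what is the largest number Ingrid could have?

Ingrid must come before Priya — 1 guest forced after them.
Everything else can be placed before Ingrid in some valid order, so Ingrid can sit as late as position 7 − 1 = 6.

6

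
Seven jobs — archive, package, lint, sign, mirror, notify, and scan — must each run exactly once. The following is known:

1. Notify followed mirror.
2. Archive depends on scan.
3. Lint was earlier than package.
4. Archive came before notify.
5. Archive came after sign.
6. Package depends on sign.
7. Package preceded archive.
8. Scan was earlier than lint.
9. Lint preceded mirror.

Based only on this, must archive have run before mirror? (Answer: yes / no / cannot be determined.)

cannot be determined

No chain of stated constraints runs from archive to mirror, and none runs from mirror to archive either.
So the relative order of archive and mirror is not fixed by the given facts.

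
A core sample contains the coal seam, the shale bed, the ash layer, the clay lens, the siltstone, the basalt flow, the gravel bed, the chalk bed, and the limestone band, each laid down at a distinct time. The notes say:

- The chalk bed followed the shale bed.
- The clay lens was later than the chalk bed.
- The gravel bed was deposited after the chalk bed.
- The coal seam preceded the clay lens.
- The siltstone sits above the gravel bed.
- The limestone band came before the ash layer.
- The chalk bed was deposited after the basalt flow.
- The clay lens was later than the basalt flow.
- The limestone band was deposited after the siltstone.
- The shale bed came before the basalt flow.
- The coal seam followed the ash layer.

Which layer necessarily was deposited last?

the clay lens

Every other layer has a chain of constraints placing it before the clay lens, so the clay lens is last.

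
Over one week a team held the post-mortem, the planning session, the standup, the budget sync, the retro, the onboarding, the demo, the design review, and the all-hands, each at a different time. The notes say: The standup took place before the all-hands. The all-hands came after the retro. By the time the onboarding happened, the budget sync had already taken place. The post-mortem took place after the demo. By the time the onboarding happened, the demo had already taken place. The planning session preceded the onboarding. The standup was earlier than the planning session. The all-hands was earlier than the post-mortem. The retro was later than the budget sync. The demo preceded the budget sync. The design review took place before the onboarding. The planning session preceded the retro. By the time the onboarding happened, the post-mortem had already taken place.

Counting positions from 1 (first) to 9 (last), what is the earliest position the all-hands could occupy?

6

The budget sync, the demo, the planning session, the retro, and the standup must all come before the all-hands — 5 forced predecessors.
Nothing else is forced ahead of the all-hands, so its earliest slot is position 5 + 1 = 6.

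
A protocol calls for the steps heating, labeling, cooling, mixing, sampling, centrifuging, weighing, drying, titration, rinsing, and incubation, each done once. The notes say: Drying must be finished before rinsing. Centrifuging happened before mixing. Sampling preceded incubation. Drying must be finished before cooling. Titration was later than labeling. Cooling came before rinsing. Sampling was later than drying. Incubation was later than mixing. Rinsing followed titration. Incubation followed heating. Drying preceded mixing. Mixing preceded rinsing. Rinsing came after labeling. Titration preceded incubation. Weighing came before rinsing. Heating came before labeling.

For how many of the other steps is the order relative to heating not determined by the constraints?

6

Forced after heating: incubation, labeling, rinsing, and titration.
That leaves centrifuging, cooling, drying, mixing, sampling, and weighing with no forced order relative to heating — 6.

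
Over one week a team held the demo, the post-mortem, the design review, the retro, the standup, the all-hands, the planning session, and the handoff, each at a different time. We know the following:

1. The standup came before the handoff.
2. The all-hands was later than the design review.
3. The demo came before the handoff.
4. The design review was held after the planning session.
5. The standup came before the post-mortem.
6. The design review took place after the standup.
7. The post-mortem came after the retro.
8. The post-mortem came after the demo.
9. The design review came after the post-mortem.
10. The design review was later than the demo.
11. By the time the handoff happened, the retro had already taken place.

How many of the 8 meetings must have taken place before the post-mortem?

3

Directly stated before the post-mortem: the demo, the retro, and the standup.
That's the demo, the retro, and the standup — 3 in all.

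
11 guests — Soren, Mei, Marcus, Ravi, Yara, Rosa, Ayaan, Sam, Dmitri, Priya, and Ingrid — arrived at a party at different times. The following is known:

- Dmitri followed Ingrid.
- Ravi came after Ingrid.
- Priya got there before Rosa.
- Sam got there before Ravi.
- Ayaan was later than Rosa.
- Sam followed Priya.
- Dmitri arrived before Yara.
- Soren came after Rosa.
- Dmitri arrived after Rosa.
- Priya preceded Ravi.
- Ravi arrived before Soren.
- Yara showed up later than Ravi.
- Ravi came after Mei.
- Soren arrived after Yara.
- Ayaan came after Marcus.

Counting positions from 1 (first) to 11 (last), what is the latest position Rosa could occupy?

Rosa must come before Ayaan, Dmitri, Soren, and Yara — 4 guests forced after them.
Everything else can be placed before Rosa in some valid order, so Rosa can sit as late as position 11 − 4 = 7.

7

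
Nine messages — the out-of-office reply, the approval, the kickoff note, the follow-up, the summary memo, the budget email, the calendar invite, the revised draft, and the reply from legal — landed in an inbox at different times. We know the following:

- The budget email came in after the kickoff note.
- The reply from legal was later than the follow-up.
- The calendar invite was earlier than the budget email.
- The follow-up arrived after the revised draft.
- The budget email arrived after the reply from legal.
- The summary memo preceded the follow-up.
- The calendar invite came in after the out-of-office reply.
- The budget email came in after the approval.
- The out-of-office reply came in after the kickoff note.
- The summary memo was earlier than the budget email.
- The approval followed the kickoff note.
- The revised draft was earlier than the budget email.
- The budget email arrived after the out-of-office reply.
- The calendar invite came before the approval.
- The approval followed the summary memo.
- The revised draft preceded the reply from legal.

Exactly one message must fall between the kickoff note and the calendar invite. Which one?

Tracing the constraints gives the kickoff note → the out-of-office reply → the calendar invite, so the out-of-office reply sits after the kickoff note and before the calendar invite.
No other message is forced both after the kickoff note and before the calendar invite.

the out-of-office reply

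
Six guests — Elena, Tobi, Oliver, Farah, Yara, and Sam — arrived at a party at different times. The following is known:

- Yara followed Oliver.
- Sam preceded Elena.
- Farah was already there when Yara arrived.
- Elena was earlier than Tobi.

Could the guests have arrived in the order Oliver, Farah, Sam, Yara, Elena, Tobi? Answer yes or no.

Check each stated constraint against the proposed order — e.g. Farah is ahead of Yara; Oliver is ahead of Yara. Every pair is in the required order; nothing is violated.

yes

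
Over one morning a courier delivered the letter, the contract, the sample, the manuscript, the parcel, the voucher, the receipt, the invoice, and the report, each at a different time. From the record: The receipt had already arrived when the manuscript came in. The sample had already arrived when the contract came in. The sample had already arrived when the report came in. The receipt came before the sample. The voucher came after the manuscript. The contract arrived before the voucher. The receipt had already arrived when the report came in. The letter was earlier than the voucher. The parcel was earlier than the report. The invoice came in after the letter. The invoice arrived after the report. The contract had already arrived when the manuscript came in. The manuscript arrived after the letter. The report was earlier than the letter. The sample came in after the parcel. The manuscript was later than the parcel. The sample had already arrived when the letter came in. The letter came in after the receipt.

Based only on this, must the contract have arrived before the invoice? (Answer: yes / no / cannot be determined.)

No chain of stated constraints runs from the contract to the invoice, and none runs from the invoice to the contract either.
So the relative order of the contract and the invoice is not fixed by the given facts.

cannot be determined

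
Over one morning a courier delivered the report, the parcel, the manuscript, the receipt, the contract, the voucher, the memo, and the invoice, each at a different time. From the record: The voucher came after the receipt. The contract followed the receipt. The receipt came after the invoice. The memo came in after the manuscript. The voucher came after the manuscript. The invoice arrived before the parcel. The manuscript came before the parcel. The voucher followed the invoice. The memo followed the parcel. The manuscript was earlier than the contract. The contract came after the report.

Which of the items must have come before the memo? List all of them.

Directly stated before the memo: the manuscript and the parcel.
The invoice reaches the memo via the invoice → the parcel → the memo.
No chain forces the contract (or any of the others) ahead of the memo.

the invoice, the manuscript, the parcel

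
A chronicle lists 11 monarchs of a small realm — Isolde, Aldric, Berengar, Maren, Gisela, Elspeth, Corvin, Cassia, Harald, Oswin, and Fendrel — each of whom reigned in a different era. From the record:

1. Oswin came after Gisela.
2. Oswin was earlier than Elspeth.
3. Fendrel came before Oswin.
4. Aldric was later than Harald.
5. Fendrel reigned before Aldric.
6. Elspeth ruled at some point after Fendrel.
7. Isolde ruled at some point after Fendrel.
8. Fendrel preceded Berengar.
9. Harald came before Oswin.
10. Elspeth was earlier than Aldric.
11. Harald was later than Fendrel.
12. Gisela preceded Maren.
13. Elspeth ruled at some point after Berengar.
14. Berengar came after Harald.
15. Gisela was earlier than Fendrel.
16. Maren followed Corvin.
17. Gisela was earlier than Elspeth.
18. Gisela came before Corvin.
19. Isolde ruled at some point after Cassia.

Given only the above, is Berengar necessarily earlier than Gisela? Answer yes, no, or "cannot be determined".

Tracing the constraints gives Gisela → Fendrel → Berengar, so Gisela must come before Berengar.
That means Berengar cannot be before Gisela.

no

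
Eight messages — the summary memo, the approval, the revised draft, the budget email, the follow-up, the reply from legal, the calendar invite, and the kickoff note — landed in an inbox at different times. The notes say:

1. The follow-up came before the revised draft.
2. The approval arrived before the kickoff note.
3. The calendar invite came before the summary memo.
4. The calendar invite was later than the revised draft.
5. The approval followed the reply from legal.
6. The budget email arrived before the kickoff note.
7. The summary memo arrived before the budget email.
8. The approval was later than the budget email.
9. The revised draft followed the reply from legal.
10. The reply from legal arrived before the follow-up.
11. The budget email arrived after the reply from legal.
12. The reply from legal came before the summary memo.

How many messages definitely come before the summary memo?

Directly stated before the summary memo: the calendar invite and the reply from legal.
The follow-up reaches the summary memo via the follow-up → the revised draft → the calendar invite → the summary memo.
The revised draft reaches the summary memo via the revised draft → the calendar invite → the summary memo.
That's the calendar invite, the follow-up, the reply from legal, and the revised draft — 4 in all.

4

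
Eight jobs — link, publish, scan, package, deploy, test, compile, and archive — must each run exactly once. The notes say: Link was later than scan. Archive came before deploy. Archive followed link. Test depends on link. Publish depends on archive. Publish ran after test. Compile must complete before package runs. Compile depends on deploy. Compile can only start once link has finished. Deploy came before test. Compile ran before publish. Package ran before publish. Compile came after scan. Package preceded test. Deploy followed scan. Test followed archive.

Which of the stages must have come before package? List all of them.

archive, compile, deploy, link, scan

Directly stated before package: compile.
Archive reaches package via archive → deploy → compile → package.
Deploy reaches package via deploy → compile → package.
Link reaches package via link → compile → package.
Likewise scan reaches package by chaining the stated constraints.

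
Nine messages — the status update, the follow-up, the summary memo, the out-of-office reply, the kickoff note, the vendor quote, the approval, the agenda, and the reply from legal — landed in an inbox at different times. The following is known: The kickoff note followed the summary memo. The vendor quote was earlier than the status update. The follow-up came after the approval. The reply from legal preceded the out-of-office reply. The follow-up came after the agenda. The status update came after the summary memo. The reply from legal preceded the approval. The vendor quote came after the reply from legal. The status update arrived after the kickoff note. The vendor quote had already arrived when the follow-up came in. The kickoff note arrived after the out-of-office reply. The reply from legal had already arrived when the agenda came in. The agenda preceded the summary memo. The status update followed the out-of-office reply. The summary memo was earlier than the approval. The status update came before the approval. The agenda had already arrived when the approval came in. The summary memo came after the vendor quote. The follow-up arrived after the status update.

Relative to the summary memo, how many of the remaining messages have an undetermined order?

Forced before the summary memo: the agenda, the reply from legal, and the vendor quote; forced after the summary memo: the approval, the follow-up, the kickoff note, and the status update.
That leaves the out-of-office reply with no forced order relative to the summary memo — 1.

1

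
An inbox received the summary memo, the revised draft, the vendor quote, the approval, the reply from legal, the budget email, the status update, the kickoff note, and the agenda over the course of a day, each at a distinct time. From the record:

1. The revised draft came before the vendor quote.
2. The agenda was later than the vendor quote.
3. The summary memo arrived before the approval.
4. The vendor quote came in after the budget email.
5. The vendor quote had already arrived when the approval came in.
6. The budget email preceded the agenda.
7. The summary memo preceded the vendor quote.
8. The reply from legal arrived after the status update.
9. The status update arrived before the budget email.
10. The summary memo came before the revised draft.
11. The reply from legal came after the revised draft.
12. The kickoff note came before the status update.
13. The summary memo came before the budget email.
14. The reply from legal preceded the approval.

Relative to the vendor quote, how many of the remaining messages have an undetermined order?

Forced before the vendor quote: the budget email, the kickoff note, the revised draft, the status update, and the summary memo; forced after the vendor quote: the agenda and the approval.
That leaves the reply from legal with no forced order relative to the vendor quote — 1.

1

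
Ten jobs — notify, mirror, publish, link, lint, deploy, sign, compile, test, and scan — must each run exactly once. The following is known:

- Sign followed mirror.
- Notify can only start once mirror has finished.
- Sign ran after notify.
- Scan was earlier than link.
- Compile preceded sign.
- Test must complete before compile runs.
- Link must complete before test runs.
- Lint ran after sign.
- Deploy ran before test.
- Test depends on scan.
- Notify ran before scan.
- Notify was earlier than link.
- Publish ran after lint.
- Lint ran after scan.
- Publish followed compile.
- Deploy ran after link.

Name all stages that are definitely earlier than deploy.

link, mirror, notify, scan

Directly stated before deploy: link.
Mirror reaches deploy via mirror → notify → link → deploy.
Notify reaches deploy via notify → link → deploy.
Scan reaches deploy via scan → link → deploy.
No chain forces test (or any of the others) ahead of deploy.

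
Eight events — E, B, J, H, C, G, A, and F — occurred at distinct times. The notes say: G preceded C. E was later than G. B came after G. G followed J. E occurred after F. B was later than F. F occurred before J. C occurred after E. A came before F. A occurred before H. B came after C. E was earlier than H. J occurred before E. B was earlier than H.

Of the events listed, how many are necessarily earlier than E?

4

Directly stated before E: F, G, and J.
A reaches E via A → F → E.
That's A, F, G, and J — 4 in all.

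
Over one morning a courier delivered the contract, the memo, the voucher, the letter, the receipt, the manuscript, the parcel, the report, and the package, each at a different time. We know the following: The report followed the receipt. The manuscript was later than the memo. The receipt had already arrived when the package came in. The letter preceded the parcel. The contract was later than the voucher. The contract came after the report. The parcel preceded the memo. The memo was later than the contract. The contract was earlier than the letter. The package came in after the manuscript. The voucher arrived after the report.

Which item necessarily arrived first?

The receipt has a chain of constraints placing it before every other item, so the receipt must be first.

the receipt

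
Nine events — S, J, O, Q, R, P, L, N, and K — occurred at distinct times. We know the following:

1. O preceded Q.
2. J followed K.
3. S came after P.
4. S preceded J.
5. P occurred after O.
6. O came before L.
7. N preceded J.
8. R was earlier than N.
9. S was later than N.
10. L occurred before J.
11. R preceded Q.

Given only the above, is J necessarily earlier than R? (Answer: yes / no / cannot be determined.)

no

Tracing the constraints gives R → N → J, so R must come before J.
That means J cannot be before R.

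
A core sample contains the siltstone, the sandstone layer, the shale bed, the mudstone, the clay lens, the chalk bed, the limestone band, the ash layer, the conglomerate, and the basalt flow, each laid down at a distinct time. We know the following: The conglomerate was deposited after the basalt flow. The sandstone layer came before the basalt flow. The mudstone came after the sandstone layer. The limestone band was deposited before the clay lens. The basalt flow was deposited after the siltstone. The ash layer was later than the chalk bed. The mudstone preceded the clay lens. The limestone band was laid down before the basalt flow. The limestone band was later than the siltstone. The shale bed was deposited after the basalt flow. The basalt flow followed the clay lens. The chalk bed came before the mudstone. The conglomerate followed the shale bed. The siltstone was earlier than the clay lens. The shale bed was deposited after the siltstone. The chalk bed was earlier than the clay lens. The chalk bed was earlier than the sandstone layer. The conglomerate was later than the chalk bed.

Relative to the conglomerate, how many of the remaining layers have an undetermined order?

Forced before the conglomerate: the basalt flow, the chalk bed, the clay lens, the limestone band, the mudstone, the sandstone layer, the shale bed, and the siltstone.
That leaves the ash layer with no forced order relative to the conglomerate — 1.

1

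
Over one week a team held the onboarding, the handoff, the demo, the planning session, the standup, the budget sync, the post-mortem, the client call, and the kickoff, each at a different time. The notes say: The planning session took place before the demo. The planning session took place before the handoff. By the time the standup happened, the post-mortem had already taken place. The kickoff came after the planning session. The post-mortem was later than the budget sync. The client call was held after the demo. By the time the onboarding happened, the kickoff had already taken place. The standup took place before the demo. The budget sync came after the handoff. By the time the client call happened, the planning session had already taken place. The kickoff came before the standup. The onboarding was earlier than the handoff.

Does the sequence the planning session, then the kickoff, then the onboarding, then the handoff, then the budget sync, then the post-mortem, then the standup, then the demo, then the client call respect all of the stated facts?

Check each stated constraint against the proposed order — e.g. the planning session is ahead of the demo; the planning session is ahead of the client call. Every pair is in the required order; nothing is violated.

yes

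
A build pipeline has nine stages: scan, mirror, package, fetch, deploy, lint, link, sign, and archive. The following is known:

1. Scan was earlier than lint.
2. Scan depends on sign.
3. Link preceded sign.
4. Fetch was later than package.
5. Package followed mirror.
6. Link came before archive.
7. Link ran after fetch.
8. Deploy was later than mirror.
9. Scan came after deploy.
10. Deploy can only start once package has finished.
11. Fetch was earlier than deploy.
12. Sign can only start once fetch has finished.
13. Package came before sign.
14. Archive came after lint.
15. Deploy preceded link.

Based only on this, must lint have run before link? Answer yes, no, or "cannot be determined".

no

Tracing the constraints gives link → sign → scan → lint, so link must come before lint.
That means lint cannot be before link.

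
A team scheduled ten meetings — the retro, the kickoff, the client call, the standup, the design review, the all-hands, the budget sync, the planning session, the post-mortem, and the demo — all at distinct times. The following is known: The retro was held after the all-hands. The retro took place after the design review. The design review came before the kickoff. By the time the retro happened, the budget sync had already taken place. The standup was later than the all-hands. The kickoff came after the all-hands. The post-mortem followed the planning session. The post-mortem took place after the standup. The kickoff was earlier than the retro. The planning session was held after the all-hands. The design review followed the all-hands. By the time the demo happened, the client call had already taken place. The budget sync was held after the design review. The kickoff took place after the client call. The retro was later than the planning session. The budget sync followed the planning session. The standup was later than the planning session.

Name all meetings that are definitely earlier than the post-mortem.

the all-hands, the planning session, the standup

Directly stated before the post-mortem: the planning session and the standup.
The all-hands reaches the post-mortem via the all-hands → the standup → the post-mortem.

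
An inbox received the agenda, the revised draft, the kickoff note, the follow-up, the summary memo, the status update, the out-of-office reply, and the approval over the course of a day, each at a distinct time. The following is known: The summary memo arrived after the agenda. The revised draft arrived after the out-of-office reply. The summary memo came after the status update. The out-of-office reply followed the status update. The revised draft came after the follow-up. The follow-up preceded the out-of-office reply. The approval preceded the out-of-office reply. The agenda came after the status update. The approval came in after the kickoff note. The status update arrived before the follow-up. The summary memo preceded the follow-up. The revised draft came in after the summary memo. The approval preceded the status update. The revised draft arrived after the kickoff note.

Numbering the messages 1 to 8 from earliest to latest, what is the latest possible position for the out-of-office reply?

7

The out-of-office reply must come before the revised draft — 1 message forced after it.
Everything else can be placed before the out-of-office reply in some valid order, so the out-of-office reply can sit as late as position 8 − 1 = 7.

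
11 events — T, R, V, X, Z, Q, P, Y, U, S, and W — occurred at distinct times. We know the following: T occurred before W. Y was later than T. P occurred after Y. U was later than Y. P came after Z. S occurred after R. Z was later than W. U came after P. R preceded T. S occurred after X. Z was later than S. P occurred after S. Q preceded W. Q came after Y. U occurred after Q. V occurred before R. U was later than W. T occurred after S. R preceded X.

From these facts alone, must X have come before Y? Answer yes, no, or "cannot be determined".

Chain the constraints: X → S → T → Y. Each link is directly stated, so X comes before Y.

yes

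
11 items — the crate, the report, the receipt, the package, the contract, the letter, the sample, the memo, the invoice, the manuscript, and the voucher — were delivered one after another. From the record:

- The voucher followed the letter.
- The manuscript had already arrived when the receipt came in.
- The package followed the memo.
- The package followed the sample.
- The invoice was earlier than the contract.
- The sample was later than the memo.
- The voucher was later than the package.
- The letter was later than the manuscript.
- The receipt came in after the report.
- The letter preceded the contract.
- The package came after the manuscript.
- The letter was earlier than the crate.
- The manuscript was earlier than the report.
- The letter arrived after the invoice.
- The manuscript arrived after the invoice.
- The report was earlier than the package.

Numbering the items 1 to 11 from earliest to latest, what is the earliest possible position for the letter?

3

The invoice and the manuscript must both come before the letter — 2 forced predecessors.
Nothing else is forced ahead of the letter, so its earliest slot is position 2 + 1 = 3.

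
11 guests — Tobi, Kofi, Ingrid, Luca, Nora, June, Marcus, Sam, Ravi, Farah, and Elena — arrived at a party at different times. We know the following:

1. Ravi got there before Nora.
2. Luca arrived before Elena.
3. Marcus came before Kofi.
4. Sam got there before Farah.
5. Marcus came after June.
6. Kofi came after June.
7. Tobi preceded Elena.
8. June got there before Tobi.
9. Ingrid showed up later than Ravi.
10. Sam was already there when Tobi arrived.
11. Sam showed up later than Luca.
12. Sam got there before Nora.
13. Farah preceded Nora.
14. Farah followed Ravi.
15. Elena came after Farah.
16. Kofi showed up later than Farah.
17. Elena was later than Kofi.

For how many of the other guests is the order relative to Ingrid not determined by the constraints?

Forced before Ingrid: Ravi.
That leaves Elena, Farah, June, Kofi, Luca, Marcus, Nora, Sam, and Tobi with no forced order relative to Ingrid — 9.

9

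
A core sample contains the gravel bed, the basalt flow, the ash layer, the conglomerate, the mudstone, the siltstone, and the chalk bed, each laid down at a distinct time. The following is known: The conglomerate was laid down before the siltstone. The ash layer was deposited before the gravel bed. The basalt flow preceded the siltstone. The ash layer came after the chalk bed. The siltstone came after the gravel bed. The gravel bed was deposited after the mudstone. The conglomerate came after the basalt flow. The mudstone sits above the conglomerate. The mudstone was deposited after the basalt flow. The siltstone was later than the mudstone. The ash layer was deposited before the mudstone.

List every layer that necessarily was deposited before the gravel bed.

the ash layer, the basalt flow, the chalk bed, the conglomerate, the mudstone

Directly stated before the gravel bed: the ash layer and the mudstone.
The basalt flow reaches the gravel bed via the basalt flow → the mudstone → the gravel bed.
The chalk bed reaches the gravel bed via the chalk bed → the ash layer → the gravel bed.
The conglomerate reaches the gravel bed via the conglomerate → the mudstone → the gravel bed.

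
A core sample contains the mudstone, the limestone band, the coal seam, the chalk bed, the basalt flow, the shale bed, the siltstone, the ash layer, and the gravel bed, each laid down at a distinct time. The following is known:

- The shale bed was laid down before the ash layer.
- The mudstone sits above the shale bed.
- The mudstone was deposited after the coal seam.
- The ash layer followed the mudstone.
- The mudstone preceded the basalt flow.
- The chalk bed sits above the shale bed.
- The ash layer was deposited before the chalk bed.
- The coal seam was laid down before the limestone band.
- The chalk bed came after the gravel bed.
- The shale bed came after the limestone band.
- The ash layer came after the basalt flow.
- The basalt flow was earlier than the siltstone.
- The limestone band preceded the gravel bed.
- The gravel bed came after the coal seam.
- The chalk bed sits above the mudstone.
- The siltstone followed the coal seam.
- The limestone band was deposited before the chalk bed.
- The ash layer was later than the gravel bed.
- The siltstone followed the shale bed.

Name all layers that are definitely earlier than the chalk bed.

the ash layer, the basalt flow, the coal seam, the gravel bed, the limestone band, the mudstone, the shale bed

Directly stated before the chalk bed: the ash layer, the gravel bed, the limestone band, the mudstone, and the shale bed.
The basalt flow reaches the chalk bed via the basalt flow → the ash layer → the chalk bed.
The coal seam reaches the chalk bed via the coal seam → the mudstone → the chalk bed.
No chain forces the siltstone ahead of the chalk bed.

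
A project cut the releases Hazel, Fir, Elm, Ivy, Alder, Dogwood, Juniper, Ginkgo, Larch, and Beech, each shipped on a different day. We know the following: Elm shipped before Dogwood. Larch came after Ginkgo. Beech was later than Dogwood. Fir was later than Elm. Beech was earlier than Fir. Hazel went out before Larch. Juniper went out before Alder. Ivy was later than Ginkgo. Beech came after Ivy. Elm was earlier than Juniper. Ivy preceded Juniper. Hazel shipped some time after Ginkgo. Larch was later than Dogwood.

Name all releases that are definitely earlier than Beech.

Dogwood, Elm, Ginkgo, Ivy

Directly stated before Beech: Dogwood and Ivy.
Elm reaches Beech via Elm → Dogwood → Beech.
Ginkgo reaches Beech via Ginkgo → Ivy → Beech.
No chain forces Alder (or any of the others) ahead of Beech.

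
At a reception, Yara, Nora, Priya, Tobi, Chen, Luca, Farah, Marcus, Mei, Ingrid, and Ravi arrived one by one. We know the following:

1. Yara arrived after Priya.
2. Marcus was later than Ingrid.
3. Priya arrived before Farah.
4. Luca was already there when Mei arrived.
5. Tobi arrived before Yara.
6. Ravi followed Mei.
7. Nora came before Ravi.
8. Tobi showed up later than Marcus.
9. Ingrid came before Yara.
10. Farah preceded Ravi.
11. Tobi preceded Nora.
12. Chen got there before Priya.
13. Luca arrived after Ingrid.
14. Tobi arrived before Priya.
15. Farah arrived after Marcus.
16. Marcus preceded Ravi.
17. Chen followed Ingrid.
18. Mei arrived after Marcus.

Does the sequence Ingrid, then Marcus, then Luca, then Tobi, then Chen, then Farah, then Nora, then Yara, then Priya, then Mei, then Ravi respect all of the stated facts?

The constraints require Priya before Yara, but in the proposed sequence Yara appears ahead of Priya. That one violation is enough.

no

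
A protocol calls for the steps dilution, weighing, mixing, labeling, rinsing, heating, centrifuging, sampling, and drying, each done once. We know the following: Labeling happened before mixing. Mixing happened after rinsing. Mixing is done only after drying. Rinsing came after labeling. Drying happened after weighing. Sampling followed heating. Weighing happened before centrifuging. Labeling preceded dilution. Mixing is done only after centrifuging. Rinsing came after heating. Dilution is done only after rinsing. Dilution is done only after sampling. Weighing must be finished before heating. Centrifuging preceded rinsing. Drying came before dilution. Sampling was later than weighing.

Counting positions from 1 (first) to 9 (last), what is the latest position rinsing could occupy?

Rinsing must come before dilution and mixing — 2 steps forced after it.
Everything else can be placed before rinsing in some valid order, so rinsing can sit as late as position 9 − 2 = 7.

7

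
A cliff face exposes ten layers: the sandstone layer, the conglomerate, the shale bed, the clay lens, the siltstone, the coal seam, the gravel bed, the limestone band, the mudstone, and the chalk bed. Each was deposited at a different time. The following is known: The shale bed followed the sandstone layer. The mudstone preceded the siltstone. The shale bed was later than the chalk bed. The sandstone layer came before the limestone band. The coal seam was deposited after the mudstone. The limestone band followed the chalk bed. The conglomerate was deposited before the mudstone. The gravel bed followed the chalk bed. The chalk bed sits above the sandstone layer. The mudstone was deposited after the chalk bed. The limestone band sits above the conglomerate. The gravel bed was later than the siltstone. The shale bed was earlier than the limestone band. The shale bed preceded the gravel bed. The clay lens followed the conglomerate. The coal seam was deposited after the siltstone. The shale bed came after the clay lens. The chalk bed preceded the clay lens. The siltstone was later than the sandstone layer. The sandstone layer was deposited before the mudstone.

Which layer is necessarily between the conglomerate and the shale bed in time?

the clay lens

Tracing the constraints gives the conglomerate → the clay lens → the shale bed, so the clay lens sits after the conglomerate and before the shale bed.
No other layer is forced both after the conglomerate and before the shale bed.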